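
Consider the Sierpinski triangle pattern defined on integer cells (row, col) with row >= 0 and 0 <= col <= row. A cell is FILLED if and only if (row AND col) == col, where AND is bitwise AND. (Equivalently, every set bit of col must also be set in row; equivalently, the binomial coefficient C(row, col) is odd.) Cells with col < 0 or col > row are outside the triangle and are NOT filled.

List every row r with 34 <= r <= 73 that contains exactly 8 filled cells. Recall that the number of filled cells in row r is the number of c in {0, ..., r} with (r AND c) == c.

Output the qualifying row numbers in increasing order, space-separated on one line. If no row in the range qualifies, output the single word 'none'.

Row r has 2^popcount(r) filled cells, so we need popcount(r) = log2(8) = 3.
Scan r = 34..73 and keep those with exactly 3 one-bits:
r=34=100010 popcount=2 -> skip
r=35=100011 popcount=3 -> KEEP
r=36=100100 popcount=2 -> skip
r=37=100101 popcount=3 -> KEEP
r=38=100110 popcount=3 -> KEEP
r=39=100111 popcount=4 -> skip
r=40=101000 popcount=2 -> skip
r=41=101001 popcount=3 -> KEEP
r=42=101010 popcount=3 -> KEEP
r=43=101011 popcount=4 -> skip
r=44=101100 popcount=3 -> KEEP
r=45=101101 popcount=4 -> skip
r=46=101110 popcount=4 -> skip
r=47=101111 popcount=5 -> skip
r=48=110000 popcount=2 -> skip
r=49=110001 popcount=3 -> KEEP
r=50=110010 popcount=3 -> KEEP
r=51=110011 popcount=4 -> skip
r=52=110100 popcount=3 -> KEEP
r=53=110101 popcount=4 -> skip
r=54=110110 popcount=4 -> skip
r=55=110111 popcount=5 -> skip
r=56=111000 popcount=3 -> KEEP
r=57=111001 popcount=4 -> skip
r=58=111010 popcount=4 -> skip
r=59=111011 popcount=5 -> skip
r=60=111100 popcount=4 -> skip
r=61=111101 popcount=5 -> skip
r=62=111110 popcount=5 -> skip
r=63=111111 popcount=6 -> skip
r=64=1000000 popcount=1 -> skip
r=65=1000001 popcount=2 -> skip
r=66=1000010 popcount=2 -> skip
r=67=1000011 popcount=3 -> KEEP
r=68=1000100 popcount=2 -> skip
r=69=1000101 popcount=3 -> KEEP
r=70=1000110 popcount=3 -> KEEP
r=71=1000111 popcount=4 -> skip
r=72=1001000 popcount=2 -> skip
r=73=1001001 popcount=3 -> KEEP
Kept rows: 35 37 38 41 42 44 49 50 52 56 67 69 70 73

Answer: 35 37 38 41 42 44 49 50 52 56 67 69 70 73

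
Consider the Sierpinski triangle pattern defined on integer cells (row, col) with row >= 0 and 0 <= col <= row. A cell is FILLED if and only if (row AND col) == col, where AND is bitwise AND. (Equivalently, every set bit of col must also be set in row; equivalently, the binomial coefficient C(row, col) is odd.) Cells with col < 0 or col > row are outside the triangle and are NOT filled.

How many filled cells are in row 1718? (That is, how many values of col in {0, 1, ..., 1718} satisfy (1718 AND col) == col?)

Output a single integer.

1718 in binary = 11010110110
popcount(1718) = number of 1-bits in 11010110110 = 7
A col c satisfies (1718 AND c) == c iff every set bit of c is also set in 1718; each of the 7 set bits of 1718 can independently be on or off in c.
count = 2^7 = 128

Answer: 128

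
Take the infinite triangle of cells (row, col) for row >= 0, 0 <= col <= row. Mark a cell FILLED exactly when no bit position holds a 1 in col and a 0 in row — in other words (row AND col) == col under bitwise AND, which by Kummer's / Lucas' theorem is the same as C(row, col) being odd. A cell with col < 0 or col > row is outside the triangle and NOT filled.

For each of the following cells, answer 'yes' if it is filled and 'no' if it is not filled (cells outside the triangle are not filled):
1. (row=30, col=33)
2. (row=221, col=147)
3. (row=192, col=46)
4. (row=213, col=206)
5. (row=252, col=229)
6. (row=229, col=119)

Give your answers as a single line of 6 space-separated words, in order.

Answer: no no no no no no

Derivation:
(30,33): col outside [0, 30] -> not filled
(221,147): row=0b11011101, col=0b10010011, row AND col = 0b10010001 = 145; 145 != 147 -> empty
(192,46): row=0b11000000, col=0b101110, row AND col = 0b0 = 0; 0 != 46 -> empty
(213,206): row=0b11010101, col=0b11001110, row AND col = 0b11000100 = 196; 196 != 206 -> empty
(252,229): row=0b11111100, col=0b11100101, row AND col = 0b11100100 = 228; 228 != 229 -> empty
(229,119): row=0b11100101, col=0b1110111, row AND col = 0b1100101 = 101; 101 != 119 -> empty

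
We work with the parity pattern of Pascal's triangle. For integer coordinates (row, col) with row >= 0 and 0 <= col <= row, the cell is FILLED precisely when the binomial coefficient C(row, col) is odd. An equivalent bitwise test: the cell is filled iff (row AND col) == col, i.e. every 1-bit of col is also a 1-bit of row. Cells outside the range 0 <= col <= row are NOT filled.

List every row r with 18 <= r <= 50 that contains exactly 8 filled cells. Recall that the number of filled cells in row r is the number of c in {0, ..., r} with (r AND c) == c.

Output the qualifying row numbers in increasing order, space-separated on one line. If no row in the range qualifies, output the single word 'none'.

Answer: 19 21 22 25 26 28 35 37 38 41 42 44 49 50

Derivation:
Row r has 2^popcount(r) filled cells, so we need popcount(r) = log2(8) = 3.
Scan r = 18..50 and keep those with exactly 3 one-bits:
r=18=10010 popcount=2 -> skip
r=19=10011 popcount=3 -> KEEP
r=20=10100 popcount=2 -> skip
r=21=10101 popcount=3 -> KEEP
r=22=10110 popcount=3 -> KEEP
r=23=10111 popcount=4 -> skip
r=24=11000 popcount=2 -> skip
r=25=11001 popcount=3 -> KEEP
r=26=11010 popcount=3 -> KEEP
r=27=11011 popcount=4 -> skip
r=28=11100 popcount=3 -> KEEP
r=29=11101 popcount=4 -> skip
r=30=11110 popcount=4 -> skip
r=31=11111 popcount=5 -> skip
r=32=100000 popcount=1 -> skip
r=33=100001 popcount=2 -> skip
r=34=100010 popcount=2 -> skip
r=35=100011 popcount=3 -> KEEP
r=36=100100 popcount=2 -> skip
r=37=100101 popcount=3 -> KEEP
r=38=100110 popcount=3 -> KEEP
r=39=100111 popcount=4 -> skip
r=40=101000 popcount=2 -> skip
r=41=101001 popcount=3 -> KEEP
r=42=101010 popcount=3 -> KEEP
r=43=101011 popcount=4 -> skip
r=44=101100 popcount=3 -> KEEP
r=45=101101 popcount=4 -> skip
r=46=101110 popcount=4 -> skip
r=47=101111 popcount=5 -> skip
r=48=110000 popcount=2 -> skip
r=49=110001 popcount=3 -> KEEP
r=50=110010 popcount=3 -> KEEP
Kept rows: 19 21 22 25 26 28 35 37 38 41 42 44 49 50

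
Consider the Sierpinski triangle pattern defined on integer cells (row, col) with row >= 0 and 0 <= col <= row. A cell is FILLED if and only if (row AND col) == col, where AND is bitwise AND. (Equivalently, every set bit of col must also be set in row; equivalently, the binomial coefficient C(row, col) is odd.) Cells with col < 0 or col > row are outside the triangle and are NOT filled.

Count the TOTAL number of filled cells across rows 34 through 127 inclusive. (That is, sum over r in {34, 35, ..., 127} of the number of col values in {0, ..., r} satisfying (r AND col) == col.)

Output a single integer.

Answer: 1938

Derivation:
r34=100010 pc2: +4 =4
r35=100011 pc3: +8 =12
r36=100100 pc2: +4 =16
r37=100101 pc3: +8 =24
r38=100110 pc3: +8 =32
r39=100111 pc4: +16 =48
r40=101000 pc2: +4 =52
r41=101001 pc3: +8 =60
r42=101010 pc3: +8 =68
r43=101011 pc4: +16 =84
r44=101100 pc3: +8 =92
r45=101101 pc4: +16 =108
r46=101110 pc4: +16 =124
r47=101111 pc5: +32 =156
r48=110000 pc2: +4 =160
r49=110001 pc3: +8 =168
r50=110010 pc3: +8 =176
r51=110011 pc4: +16 =192
r52=110100 pc3: +8 =200
r53=110101 pc4: +16 =216
r54=110110 pc4: +16 =232
r55=110111 pc5: +32 =264
r56=111000 pc3: +8 =272
r57=111001 pc4: +16 =288
r58=111010 pc4: +16 =304
r59=111011 pc5: +32 =336
r60=111100 pc4: +16 =352
r61=111101 pc5: +32 =384
r62=111110 pc5: +32 =416
r63=111111 pc6: +64 =480
r64=1000000 pc1: +2 =482
r65=1000001 pc2: +4 =486
r66=1000010 pc2: +4 =490
r67=1000011 pc3: +8 =498
r68=1000100 pc2: +4 =502
r69=1000101 pc3: +8 =510
r70=1000110 pc3: +8 =518
r71=1000111 pc4: +16 =534
r72=1001000 pc2: +4 =538
r73=1001001 pc3: +8 =546
r74=1001010 pc3: +8 =554
r75=1001011 pc4: +16 =570
r76=1001100 pc3: +8 =578
r77=1001101 pc4: +16 =594
r78=1001110 pc4: +16 =610
r79=1001111 pc5: +32 =642
r80=1010000 pc2: +4 =646
r81=1010001 pc3: +8 =654
r82=1010010 pc3: +8 =662
r83=1010011 pc4: +16 =678
r84=1010100 pc3: +8 =686
r85=1010101 pc4: +16 =702
r86=1010110 pc4: +16 =718
r87=1010111 pc5: +32 =750
r88=1011000 pc3: +8 =758
r89=1011001 pc4: +16 =774
r90=1011010 pc4: +16 =790
r91=1011011 pc5: +32 =822
r92=1011100 pc4: +16 =838
r93=1011101 pc5: +32 =870
r94=1011110 pc5: +32 =902
r95=1011111 pc6: +64 =966
r96=1100000 pc2: +4 =970
r97=1100001 pc3: +8 =978
r98=1100010 pc3: +8 =986
r99=1100011 pc4: +16 =1002
r100=1100100 pc3: +8 =1010
r101=1100101 pc4: +16 =1026
r102=1100110 pc4: +16 =1042
r103=1100111 pc5: +32 =1074
r104=1101000 pc3: +8 =1082
r105=1101001 pc4: +16 =1098
r106=1101010 pc4: +16 =1114
r107=1101011 pc5: +32 =1146
r108=1101100 pc4: +16 =1162
r109=1101101 pc5: +32 =1194
r110=1101110 pc5: +32 =1226
r111=1101111 pc6: +64 =1290
r112=1110000 pc3: +8 =1298
r113=1110001 pc4: +16 =1314
r114=1110010 pc4: +16 =1330
r115=1110011 pc5: +32 =1362
r116=1110100 pc4: +16 =1378
r117=1110101 pc5: +32 =1410
r118=1110110 pc5: +32 =1442
r119=1110111 pc6: +64 =1506
r120=1111000 pc4: +16 =1522
r121=1111001 pc5: +32 =1554
r122=1111010 pc5: +32 =1586
r123=1111011 pc6: +64 =1650
r124=1111100 pc5: +32 =1682
r125=1111101 pc6: +64 =1746
r126=1111110 pc6: +64 =1810
r127=1111111 pc7: +128 =1938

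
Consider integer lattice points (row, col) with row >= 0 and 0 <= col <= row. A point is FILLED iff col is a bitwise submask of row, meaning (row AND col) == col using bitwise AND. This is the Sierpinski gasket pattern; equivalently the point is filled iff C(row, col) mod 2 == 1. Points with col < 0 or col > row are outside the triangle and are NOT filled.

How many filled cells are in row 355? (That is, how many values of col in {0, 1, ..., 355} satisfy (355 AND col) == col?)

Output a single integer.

355 in binary = 101100011
popcount(355) = number of 1-bits in 101100011 = 5
A col c satisfies (355 AND c) == c iff every set bit of c is also set in 355; each of the 5 set bits of 355 can independently be on or off in c.
count = 2^5 = 32

Answer: 32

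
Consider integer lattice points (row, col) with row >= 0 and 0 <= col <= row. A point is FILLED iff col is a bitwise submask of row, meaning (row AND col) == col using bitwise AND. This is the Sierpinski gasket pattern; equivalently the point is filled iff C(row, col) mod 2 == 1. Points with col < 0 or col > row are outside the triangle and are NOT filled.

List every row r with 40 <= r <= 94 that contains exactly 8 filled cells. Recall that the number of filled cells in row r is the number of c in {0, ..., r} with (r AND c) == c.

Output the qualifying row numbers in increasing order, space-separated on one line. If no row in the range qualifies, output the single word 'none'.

Answer: 41 42 44 49 50 52 56 67 69 70 73 74 76 81 82 84 88

Derivation:
Row r has 2^popcount(r) filled cells, so we need popcount(r) = log2(8) = 3.
Scan r = 40..94 and keep those with exactly 3 one-bits:
r=40=101000 popcount=2 -> skip
r=41=101001 popcount=3 -> KEEP
r=42=101010 popcount=3 -> KEEP
r=43=101011 popcount=4 -> skip
r=44=101100 popcount=3 -> KEEP
r=45=101101 popcount=4 -> skip
r=46=101110 popcount=4 -> skip
r=47=101111 popcount=5 -> skip
r=48=110000 popcount=2 -> skip
r=49=110001 popcount=3 -> KEEP
r=50=110010 popcount=3 -> KEEP
r=51=110011 popcount=4 -> skip
r=52=110100 popcount=3 -> KEEP
r=53=110101 popcount=4 -> skip
r=54=110110 popcount=4 -> skip
r=55=110111 popcount=5 -> skip
r=56=111000 popcount=3 -> KEEP
r=57=111001 popcount=4 -> skip
r=58=111010 popcount=4 -> skip
r=59=111011 popcount=5 -> skip
r=60=111100 popcount=4 -> skip
r=61=111101 popcount=5 -> skip
r=62=111110 popcount=5 -> skip
r=63=111111 popcount=6 -> skip
r=64=1000000 popcount=1 -> skip
r=65=1000001 popcount=2 -> skip
r=66=1000010 popcount=2 -> skip
r=67=1000011 popcount=3 -> KEEP
r=68=1000100 popcount=2 -> skip
r=69=1000101 popcount=3 -> KEEP
r=70=1000110 popcount=3 -> KEEP
r=71=1000111 popcount=4 -> skip
r=72=1001000 popcount=2 -> skip
r=73=1001001 popcount=3 -> KEEP
r=74=1001010 popcount=3 -> KEEP
r=75=1001011 popcount=4 -> skip
r=76=1001100 popcount=3 -> KEEP
r=77=1001101 popcount=4 -> skip
r=78=1001110 popcount=4 -> skip
r=79=1001111 popcount=5 -> skip
r=80=1010000 popcount=2 -> skip
r=81=1010001 popcount=3 -> KEEP
r=82=1010010 popcount=3 -> KEEP
r=83=1010011 popcount=4 -> skip
r=84=1010100 popcount=3 -> KEEP
r=85=1010101 popcount=4 -> skip
r=86=1010110 popcount=4 -> skip
r=87=1010111 popcount=5 -> skip
r=88=1011000 popcount=3 -> KEEP
r=89=1011001 popcount=4 -> skip
r=90=1011010 popcount=4 -> skip
r=91=1011011 popcount=5 -> skip
r=92=1011100 popcount=4 -> skip
r=93=1011101 popcount=5 -> skip
r=94=1011110 popcount=5 -> skip
Kept rows: 41 42 44 49 50 52 56 67 69 70 73 74 76 81 82 84 88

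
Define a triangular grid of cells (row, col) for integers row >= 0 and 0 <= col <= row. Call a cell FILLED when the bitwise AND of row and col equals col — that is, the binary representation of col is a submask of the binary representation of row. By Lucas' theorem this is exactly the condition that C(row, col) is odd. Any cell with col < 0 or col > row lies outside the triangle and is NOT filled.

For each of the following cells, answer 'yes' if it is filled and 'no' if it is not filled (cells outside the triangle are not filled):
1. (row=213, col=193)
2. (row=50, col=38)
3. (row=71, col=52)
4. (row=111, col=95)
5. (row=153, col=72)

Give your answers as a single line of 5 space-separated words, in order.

(213,193): row=0b11010101, col=0b11000001, row AND col = 0b11000001 = 193; 193 == 193 -> filled
(50,38): row=0b110010, col=0b100110, row AND col = 0b100010 = 34; 34 != 38 -> empty
(71,52): row=0b1000111, col=0b110100, row AND col = 0b100 = 4; 4 != 52 -> empty
(111,95): row=0b1101111, col=0b1011111, row AND col = 0b1001111 = 79; 79 != 95 -> empty
(153,72): row=0b10011001, col=0b1001000, row AND col = 0b1000 = 8; 8 != 72 -> empty

Answer: yes no no no no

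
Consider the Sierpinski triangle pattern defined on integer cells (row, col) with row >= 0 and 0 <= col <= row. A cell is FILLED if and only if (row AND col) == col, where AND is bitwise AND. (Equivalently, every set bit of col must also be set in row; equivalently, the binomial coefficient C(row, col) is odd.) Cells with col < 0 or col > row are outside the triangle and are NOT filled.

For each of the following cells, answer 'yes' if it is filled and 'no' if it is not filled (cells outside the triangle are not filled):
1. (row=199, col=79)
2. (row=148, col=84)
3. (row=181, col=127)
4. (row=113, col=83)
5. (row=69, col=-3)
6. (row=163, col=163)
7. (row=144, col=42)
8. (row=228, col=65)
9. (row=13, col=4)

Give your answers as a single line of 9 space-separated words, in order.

Answer: no no no no no yes no no yes

Derivation:
(199,79): row=0b11000111, col=0b1001111, row AND col = 0b1000111 = 71; 71 != 79 -> empty
(148,84): row=0b10010100, col=0b1010100, row AND col = 0b10100 = 20; 20 != 84 -> empty
(181,127): row=0b10110101, col=0b1111111, row AND col = 0b110101 = 53; 53 != 127 -> empty
(113,83): row=0b1110001, col=0b1010011, row AND col = 0b1010001 = 81; 81 != 83 -> empty
(69,-3): col outside [0, 69] -> not filled
(163,163): row=0b10100011, col=0b10100011, row AND col = 0b10100011 = 163; 163 == 163 -> filled
(144,42): row=0b10010000, col=0b101010, row AND col = 0b0 = 0; 0 != 42 -> empty
(228,65): row=0b11100100, col=0b1000001, row AND col = 0b1000000 = 64; 64 != 65 -> empty
(13,4): row=0b1101, col=0b100, row AND col = 0b100 = 4; 4 == 4 -> filled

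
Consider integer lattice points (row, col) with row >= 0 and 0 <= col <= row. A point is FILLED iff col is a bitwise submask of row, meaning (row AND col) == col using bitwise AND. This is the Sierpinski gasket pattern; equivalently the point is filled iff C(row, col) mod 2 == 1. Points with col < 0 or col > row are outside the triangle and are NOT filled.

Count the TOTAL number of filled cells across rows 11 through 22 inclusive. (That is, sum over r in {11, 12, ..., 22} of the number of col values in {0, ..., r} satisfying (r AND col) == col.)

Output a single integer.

r11=1011 pc3: +8 =8
r12=1100 pc2: +4 =12
r13=1101 pc3: +8 =20
r14=1110 pc3: +8 =28
r15=1111 pc4: +16 =44
r16=10000 pc1: +2 =46
r17=10001 pc2: +4 =50
r18=10010 pc2: +4 =54
r19=10011 pc3: +8 =62
r20=10100 pc2: +4 =66
r21=10101 pc3: +8 =74
r22=10110 pc3: +8 =82

Answer: 82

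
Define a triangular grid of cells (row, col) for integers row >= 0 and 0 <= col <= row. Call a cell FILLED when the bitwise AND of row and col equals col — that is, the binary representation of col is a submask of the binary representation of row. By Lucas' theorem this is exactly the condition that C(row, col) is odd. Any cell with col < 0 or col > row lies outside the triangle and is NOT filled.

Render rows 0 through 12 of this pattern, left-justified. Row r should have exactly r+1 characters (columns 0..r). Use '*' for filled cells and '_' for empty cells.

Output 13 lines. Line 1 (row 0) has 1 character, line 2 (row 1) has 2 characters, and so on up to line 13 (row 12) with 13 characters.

r0=0: *
r1=1: **
r2=10: *_*
r3=11: ****
r4=100: *___*
r5=101: **__**
r6=110: *_*_*_*
r7=111: ********
r8=1000: *_______*
r9=1001: **______**
r10=1010: *_*_____*_*
r11=1011: ****____****
r12=1100: *___*___*___*

Answer: *
**
*_*
****
*___*
**__**
*_*_*_*
********
*_______*
**______**
*_*_____*_*
****____****
*___*___*___*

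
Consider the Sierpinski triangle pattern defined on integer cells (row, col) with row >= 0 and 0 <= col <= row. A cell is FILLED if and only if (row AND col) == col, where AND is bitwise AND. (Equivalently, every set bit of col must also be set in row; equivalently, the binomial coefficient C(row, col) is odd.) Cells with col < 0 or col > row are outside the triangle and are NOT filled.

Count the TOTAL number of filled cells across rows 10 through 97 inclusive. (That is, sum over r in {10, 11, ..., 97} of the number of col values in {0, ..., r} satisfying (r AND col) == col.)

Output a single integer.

r10=1010 pc2: +4 =4
r11=1011 pc3: +8 =12
r12=1100 pc2: +4 =16
r13=1101 pc3: +8 =24
r14=1110 pc3: +8 =32
r15=1111 pc4: +16 =48
r16=10000 pc1: +2 =50
r17=10001 pc2: +4 =54
r18=10010 pc2: +4 =58
r19=10011 pc3: +8 =66
r20=10100 pc2: +4 =70
r21=10101 pc3: +8 =78
r22=10110 pc3: +8 =86
r23=10111 pc4: +16 =102
r24=11000 pc2: +4 =106
r25=11001 pc3: +8 =114
r26=11010 pc3: +8 =122
r27=11011 pc4: +16 =138
r28=11100 pc3: +8 =146
r29=11101 pc4: +16 =162
r30=11110 pc4: +16 =178
r31=11111 pc5: +32 =210
r32=100000 pc1: +2 =212
r33=100001 pc2: +4 =216
r34=100010 pc2: +4 =220
r35=100011 pc3: +8 =228
r36=100100 pc2: +4 =232
r37=100101 pc3: +8 =240
r38=100110 pc3: +8 =248
r39=100111 pc4: +16 =264
r40=101000 pc2: +4 =268
r41=101001 pc3: +8 =276
r42=101010 pc3: +8 =284
r43=101011 pc4: +16 =300
r44=101100 pc3: +8 =308
r45=101101 pc4: +16 =324
r46=101110 pc4: +16 =340
r47=101111 pc5: +32 =372
r48=110000 pc2: +4 =376
r49=110001 pc3: +8 =384
r50=110010 pc3: +8 =392
r51=110011 pc4: +16 =408
r52=110100 pc3: +8 =416
r53=110101 pc4: +16 =432
r54=110110 pc4: +16 =448
r55=110111 pc5: +32 =480
r56=111000 pc3: +8 =488
r57=111001 pc4: +16 =504
r58=111010 pc4: +16 =520
r59=111011 pc5: +32 =552
r60=111100 pc4: +16 =568
r61=111101 pc5: +32 =600
r62=111110 pc5: +32 =632
r63=111111 pc6: +64 =696
r64=1000000 pc1: +2 =698
r65=1000001 pc2: +4 =702
r66=1000010 pc2: +4 =706
r67=1000011 pc3: +8 =714
r68=1000100 pc2: +4 =718
r69=1000101 pc3: +8 =726
r70=1000110 pc3: +8 =734
r71=1000111 pc4: +16 =750
r72=1001000 pc2: +4 =754
r73=1001001 pc3: +8 =762
r74=1001010 pc3: +8 =770
r75=1001011 pc4: +16 =786
r76=1001100 pc3: +8 =794
r77=1001101 pc4: +16 =810
r78=1001110 pc4: +16 =826
r79=1001111 pc5: +32 =858
r80=1010000 pc2: +4 =862
r81=1010001 pc3: +8 =870
r82=1010010 pc3: +8 =878
r83=1010011 pc4: +16 =894
r84=1010100 pc3: +8 =902
r85=1010101 pc4: +16 =918
r86=1010110 pc4: +16 =934
r87=1010111 pc5: +32 =966
r88=1011000 pc3: +8 =974
r89=1011001 pc4: +16 =990
r90=1011010 pc4: +16 =1006
r91=1011011 pc5: +32 =1038
r92=1011100 pc4: +16 =1054
r93=1011101 pc5: +32 =1086
r94=1011110 pc5: +32 =1118
r95=1011111 pc6: +64 =1182
r96=1100000 pc2: +4 =1186
r97=1100001 pc3: +8 =1194

Answer: 1194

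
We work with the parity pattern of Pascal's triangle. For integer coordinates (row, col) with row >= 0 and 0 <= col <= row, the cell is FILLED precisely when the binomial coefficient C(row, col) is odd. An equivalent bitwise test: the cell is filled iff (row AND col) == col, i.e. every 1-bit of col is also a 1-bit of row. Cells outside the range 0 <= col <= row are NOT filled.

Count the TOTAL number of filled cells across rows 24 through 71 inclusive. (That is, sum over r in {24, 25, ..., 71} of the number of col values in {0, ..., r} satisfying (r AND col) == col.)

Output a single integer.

Answer: 648

Derivation:
r24=11000 pc2: +4 =4
r25=11001 pc3: +8 =12
r26=11010 pc3: +8 =20
r27=11011 pc4: +16 =36
r28=11100 pc3: +8 =44
r29=11101 pc4: +16 =60
r30=11110 pc4: +16 =76
r31=11111 pc5: +32 =108
r32=100000 pc1: +2 =110
r33=100001 pc2: +4 =114
r34=100010 pc2: +4 =118
r35=100011 pc3: +8 =126
r36=100100 pc2: +4 =130
r37=100101 pc3: +8 =138
r38=100110 pc3: +8 =146
r39=100111 pc4: +16 =162
r40=101000 pc2: +4 =166
r41=101001 pc3: +8 =174
r42=101010 pc3: +8 =182
r43=101011 pc4: +16 =198
r44=101100 pc3: +8 =206
r45=101101 pc4: +16 =222
r46=101110 pc4: +16 =238
r47=101111 pc5: +32 =270
r48=110000 pc2: +4 =274
r49=110001 pc3: +8 =282
r50=110010 pc3: +8 =290
r51=110011 pc4: +16 =306
r52=110100 pc3: +8 =314
r53=110101 pc4: +16 =330
r54=110110 pc4: +16 =346
r55=110111 pc5: +32 =378
r56=111000 pc3: +8 =386
r57=111001 pc4: +16 =402
r58=111010 pc4: +16 =418
r59=111011 pc5: +32 =450
r60=111100 pc4: +16 =466
r61=111101 pc5: +32 =498
r62=111110 pc5: +32 =530
r63=111111 pc6: +64 =594
r64=1000000 pc1: +2 =596
r65=1000001 pc2: +4 =600
r66=1000010 pc2: +4 =604
r67=1000011 pc3: +8 =612
r68=1000100 pc2: +4 =616
r69=1000101 pc3: +8 =624
r70=1000110 pc3: +8 =632
r71=1000111 pc4: +16 =648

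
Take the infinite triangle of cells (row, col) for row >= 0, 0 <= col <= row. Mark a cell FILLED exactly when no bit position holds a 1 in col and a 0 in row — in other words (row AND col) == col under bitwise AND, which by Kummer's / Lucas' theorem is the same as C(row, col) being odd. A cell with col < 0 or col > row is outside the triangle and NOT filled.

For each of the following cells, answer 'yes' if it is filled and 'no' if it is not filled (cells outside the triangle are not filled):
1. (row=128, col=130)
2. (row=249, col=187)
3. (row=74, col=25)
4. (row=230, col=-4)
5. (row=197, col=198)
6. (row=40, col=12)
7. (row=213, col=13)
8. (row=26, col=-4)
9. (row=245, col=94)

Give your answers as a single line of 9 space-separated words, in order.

(128,130): col outside [0, 128] -> not filled
(249,187): row=0b11111001, col=0b10111011, row AND col = 0b10111001 = 185; 185 != 187 -> empty
(74,25): row=0b1001010, col=0b11001, row AND col = 0b1000 = 8; 8 != 25 -> empty
(230,-4): col outside [0, 230] -> not filled
(197,198): col outside [0, 197] -> not filled
(40,12): row=0b101000, col=0b1100, row AND col = 0b1000 = 8; 8 != 12 -> empty
(213,13): row=0b11010101, col=0b1101, row AND col = 0b101 = 5; 5 != 13 -> empty
(26,-4): col outside [0, 26] -> not filled
(245,94): row=0b11110101, col=0b1011110, row AND col = 0b1010100 = 84; 84 != 94 -> empty

Answer: no no no no no no no no no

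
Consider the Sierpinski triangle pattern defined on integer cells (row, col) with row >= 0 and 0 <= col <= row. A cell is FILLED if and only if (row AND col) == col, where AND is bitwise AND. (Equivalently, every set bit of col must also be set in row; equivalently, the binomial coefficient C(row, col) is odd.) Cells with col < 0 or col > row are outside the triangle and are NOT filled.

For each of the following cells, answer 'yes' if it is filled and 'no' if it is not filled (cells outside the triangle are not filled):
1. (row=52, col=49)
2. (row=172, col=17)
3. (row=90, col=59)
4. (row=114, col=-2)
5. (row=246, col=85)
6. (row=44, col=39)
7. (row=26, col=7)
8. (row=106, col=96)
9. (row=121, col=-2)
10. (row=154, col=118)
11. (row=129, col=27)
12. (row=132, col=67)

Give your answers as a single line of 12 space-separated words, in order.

Answer: no no no no no no no yes no no no no

Derivation:
(52,49): row=0b110100, col=0b110001, row AND col = 0b110000 = 48; 48 != 49 -> empty
(172,17): row=0b10101100, col=0b10001, row AND col = 0b0 = 0; 0 != 17 -> empty
(90,59): row=0b1011010, col=0b111011, row AND col = 0b11010 = 26; 26 != 59 -> empty
(114,-2): col outside [0, 114] -> not filled
(246,85): row=0b11110110, col=0b1010101, row AND col = 0b1010100 = 84; 84 != 85 -> empty
(44,39): row=0b101100, col=0b100111, row AND col = 0b100100 = 36; 36 != 39 -> empty
(26,7): row=0b11010, col=0b111, row AND col = 0b10 = 2; 2 != 7 -> empty
(106,96): row=0b1101010, col=0b1100000, row AND col = 0b1100000 = 96; 96 == 96 -> filled
(121,-2): col outside [0, 121] -> not filled
(154,118): row=0b10011010, col=0b1110110, row AND col = 0b10010 = 18; 18 != 118 -> empty
(129,27): row=0b10000001, col=0b11011, row AND col = 0b1 = 1; 1 != 27 -> empty
(132,67): row=0b10000100, col=0b1000011, row AND col = 0b0 = 0; 0 != 67 -> empty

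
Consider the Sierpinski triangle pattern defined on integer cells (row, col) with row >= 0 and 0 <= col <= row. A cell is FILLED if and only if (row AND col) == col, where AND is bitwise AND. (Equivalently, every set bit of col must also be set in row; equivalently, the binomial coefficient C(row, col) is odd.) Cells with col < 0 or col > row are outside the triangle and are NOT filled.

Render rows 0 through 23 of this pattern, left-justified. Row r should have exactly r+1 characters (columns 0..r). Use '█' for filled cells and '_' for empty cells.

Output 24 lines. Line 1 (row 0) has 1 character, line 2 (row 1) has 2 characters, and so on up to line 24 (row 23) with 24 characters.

Answer: █
██
█_█
████
█___█
██__██
█_█_█_█
████████
█_______█
██______██
█_█_____█_█
████____████
█___█___█___█
██__██__██__██
█_█_█_█_█_█_█_█
████████████████
█_______________█
██______________██
█_█_____________█_█
████____________████
█___█___________█___█
██__██__________██__██
█_█_█_█_________█_█_█_█
████████________████████

Derivation:
r0=0: █
r1=1: ██
r2=10: █_█
r3=11: ████
r4=100: █___█
r5=101: ██__██
r6=110: █_█_█_█
r7=111: ████████
r8=1000: █_______█
r9=1001: ██______██
r10=1010: █_█_____█_█
r11=1011: ████____████
r12=1100: █___█___█___█
r13=1101: ██__██__██__██
r14=1110: █_█_█_█_█_█_█_█
r15=1111: ████████████████
r16=10000: █_______________█
r17=10001: ██______________██
r18=10010: █_█_____________█_█
r19=10011: ████____________████
r20=10100: █___█___________█___█
r21=10101: ██__██__________██__██
r22=10110: █_█_█_█_________█_█_█_█
r23=10111: ████████________████████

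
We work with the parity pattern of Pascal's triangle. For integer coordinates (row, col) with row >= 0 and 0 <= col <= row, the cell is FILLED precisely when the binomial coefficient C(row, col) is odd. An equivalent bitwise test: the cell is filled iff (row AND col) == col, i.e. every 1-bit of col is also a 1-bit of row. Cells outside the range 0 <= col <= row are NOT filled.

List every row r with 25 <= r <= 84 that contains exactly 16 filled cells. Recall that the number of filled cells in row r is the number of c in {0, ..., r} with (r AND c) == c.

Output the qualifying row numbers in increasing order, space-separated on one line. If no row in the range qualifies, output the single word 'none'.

Row r has 2^popcount(r) filled cells, so we need popcount(r) = log2(16) = 4.
Scan r = 25..84 and keep those with exactly 4 one-bits:
r=25=11001 popcount=3 -> skip
r=26=11010 popcount=3 -> skip
r=27=11011 popcount=4 -> KEEP
r=28=11100 popcount=3 -> skip
r=29=11101 popcount=4 -> KEEP
r=30=11110 popcount=4 -> KEEP
r=31=11111 popcount=5 -> skip
r=32=100000 popcount=1 -> skip
r=33=100001 popcount=2 -> skip
r=34=100010 popcount=2 -> skip
r=35=100011 popcount=3 -> skip
r=36=100100 popcount=2 -> skip
r=37=100101 popcount=3 -> skip
r=38=100110 popcount=3 -> skip
r=39=100111 popcount=4 -> KEEP
r=40=101000 popcount=2 -> skip
r=41=101001 popcount=3 -> skip
r=42=101010 popcount=3 -> skip
r=43=101011 popcount=4 -> KEEP
r=44=101100 popcount=3 -> skip
r=45=101101 popcount=4 -> KEEP
r=46=101110 popcount=4 -> KEEP
r=47=101111 popcount=5 -> skip
r=48=110000 popcount=2 -> skip
r=49=110001 popcount=3 -> skip
r=50=110010 popcount=3 -> skip
r=51=110011 popcount=4 -> KEEP
r=52=110100 popcount=3 -> skip
r=53=110101 popcount=4 -> KEEP
r=54=110110 popcount=4 -> KEEP
r=55=110111 popcount=5 -> skip
r=56=111000 popcount=3 -> skip
r=57=111001 popcount=4 -> KEEP
r=58=111010 popcount=4 -> KEEP
r=59=111011 popcount=5 -> skip
r=60=111100 popcount=4 -> KEEP
r=61=111101 popcount=5 -> skip
r=62=111110 popcount=5 -> skip
r=63=111111 popcount=6 -> skip
r=64=1000000 popcount=1 -> skip
r=65=1000001 popcount=2 -> skip
r=66=1000010 popcount=2 -> skip
r=67=1000011 popcount=3 -> skip
r=68=1000100 popcount=2 -> skip
r=69=1000101 popcount=3 -> skip
r=70=1000110 popcount=3 -> skip
r=71=1000111 popcount=4 -> KEEP
r=72=1001000 popcount=2 -> skip
r=73=1001001 popcount=3 -> skip
r=74=1001010 popcount=3 -> skip
r=75=1001011 popcount=4 -> KEEP
r=76=1001100 popcount=3 -> skip
r=77=1001101 popcount=4 -> KEEP
r=78=1001110 popcount=4 -> KEEP
r=79=1001111 popcount=5 -> skip
r=80=1010000 popcount=2 -> skip
r=81=1010001 popcount=3 -> skip
r=82=1010010 popcount=3 -> skip
r=83=1010011 popcount=4 -> KEEP
r=84=1010100 popcount=3 -> skip
Kept rows: 27 29 30 39 43 45 46 51 53 54 57 58 60 71 75 77 78 83

Answer: 27 29 30 39 43 45 46 51 53 54 57 58 60 71 75 77 78 83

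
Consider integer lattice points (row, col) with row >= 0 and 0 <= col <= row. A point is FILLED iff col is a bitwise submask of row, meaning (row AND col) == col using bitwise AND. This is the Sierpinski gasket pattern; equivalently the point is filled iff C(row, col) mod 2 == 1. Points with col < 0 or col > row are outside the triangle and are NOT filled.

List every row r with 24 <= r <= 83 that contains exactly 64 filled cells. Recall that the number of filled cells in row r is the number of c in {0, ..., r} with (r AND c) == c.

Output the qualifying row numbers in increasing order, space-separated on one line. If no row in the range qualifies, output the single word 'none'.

Answer: 63

Derivation:
Row r has 2^popcount(r) filled cells, so we need popcount(r) = log2(64) = 6.
Scan r = 24..83 and keep those with exactly 6 one-bits:
r=24=11000 popcount=2 -> skip
r=25=11001 popcount=3 -> skip
r=26=11010 popcount=3 -> skip
r=27=11011 popcount=4 -> skip
r=28=11100 popcount=3 -> skip
r=29=11101 popcount=4 -> skip
r=30=11110 popcount=4 -> skip
r=31=11111 popcount=5 -> skip
r=32=100000 popcount=1 -> skip
r=33=100001 popcount=2 -> skip
r=34=100010 popcount=2 -> skip
r=35=100011 popcount=3 -> skip
r=36=100100 popcount=2 -> skip
r=37=100101 popcount=3 -> skip
r=38=100110 popcount=3 -> skip
r=39=100111 popcount=4 -> skip
r=40=101000 popcount=2 -> skip
r=41=101001 popcount=3 -> skip
r=42=101010 popcount=3 -> skip
r=43=101011 popcount=4 -> skip
r=44=101100 popcount=3 -> skip
r=45=101101 popcount=4 -> skip
r=46=101110 popcount=4 -> skip
r=47=101111 popcount=5 -> skip
r=48=110000 popcount=2 -> skip
r=49=110001 popcount=3 -> skip
r=50=110010 popcount=3 -> skip
r=51=110011 popcount=4 -> skip
r=52=110100 popcount=3 -> skip
r=53=110101 popcount=4 -> skip
r=54=110110 popcount=4 -> skip
r=55=110111 popcount=5 -> skip
r=56=111000 popcount=3 -> skip
r=57=111001 popcount=4 -> skip
r=58=111010 popcount=4 -> skip
r=59=111011 popcount=5 -> skip
r=60=111100 popcount=4 -> skip
r=61=111101 popcount=5 -> skip
r=62=111110 popcount=5 -> skip
r=63=111111 popcount=6 -> KEEP
r=64=1000000 popcount=1 -> skip
r=65=1000001 popcount=2 -> skip
r=66=1000010 popcount=2 -> skip
r=67=1000011 popcount=3 -> skip
r=68=1000100 popcount=2 -> skip
r=69=1000101 popcount=3 -> skip
r=70=1000110 popcount=3 -> skip
r=71=1000111 popcount=4 -> skip
r=72=1001000 popcount=2 -> skip
r=73=1001001 popcount=3 -> skip
r=74=1001010 popcount=3 -> skip
r=75=1001011 popcount=4 -> skip
r=76=1001100 popcount=3 -> skip
r=77=1001101 popcount=4 -> skip
r=78=1001110 popcount=4 -> skip
r=79=1001111 popcount=5 -> skip
r=80=1010000 popcount=2 -> skip
r=81=1010001 popcount=3 -> skip
r=82=1010010 popcount=3 -> skip
r=83=1010011 popcount=4 -> skip
Kept rows: 63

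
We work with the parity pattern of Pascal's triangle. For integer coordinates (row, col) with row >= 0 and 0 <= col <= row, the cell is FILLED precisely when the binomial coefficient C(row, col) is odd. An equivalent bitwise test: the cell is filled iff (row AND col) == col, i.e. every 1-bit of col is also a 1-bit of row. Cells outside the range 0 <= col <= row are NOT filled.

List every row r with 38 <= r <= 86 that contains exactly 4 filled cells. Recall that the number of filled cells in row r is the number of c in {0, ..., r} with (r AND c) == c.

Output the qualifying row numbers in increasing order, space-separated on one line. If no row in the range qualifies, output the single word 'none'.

Answer: 40 48 65 66 68 72 80

Derivation:
Row r has 2^popcount(r) filled cells, so we need popcount(r) = log2(4) = 2.
Scan r = 38..86 and keep those with exactly 2 one-bits:
r=38=100110 popcount=3 -> skip
r=39=100111 popcount=4 -> skip
r=40=101000 popcount=2 -> KEEP
r=41=101001 popcount=3 -> skip
r=42=101010 popcount=3 -> skip
r=43=101011 popcount=4 -> skip
r=44=101100 popcount=3 -> skip
r=45=101101 popcount=4 -> skip
r=46=101110 popcount=4 -> skip
r=47=101111 popcount=5 -> skip
r=48=110000 popcount=2 -> KEEP
r=49=110001 popcount=3 -> skip
r=50=110010 popcount=3 -> skip
r=51=110011 popcount=4 -> skip
r=52=110100 popcount=3 -> skip
r=53=110101 popcount=4 -> skip
r=54=110110 popcount=4 -> skip
r=55=110111 popcount=5 -> skip
r=56=111000 popcount=3 -> skip
r=57=111001 popcount=4 -> skip
r=58=111010 popcount=4 -> skip
r=59=111011 popcount=5 -> skip
r=60=111100 popcount=4 -> skip
r=61=111101 popcount=5 -> skip
r=62=111110 popcount=5 -> skip
r=63=111111 popcount=6 -> skip
r=64=1000000 popcount=1 -> skip
r=65=1000001 popcount=2 -> KEEP
r=66=1000010 popcount=2 -> KEEP
r=67=1000011 popcount=3 -> skip
r=68=1000100 popcount=2 -> KEEP
r=69=1000101 popcount=3 -> skip
r=70=1000110 popcount=3 -> skip
r=71=1000111 popcount=4 -> skip
r=72=1001000 popcount=2 -> KEEP
r=73=1001001 popcount=3 -> skip
r=74=1001010 popcount=3 -> skip
r=75=1001011 popcount=4 -> skip
r=76=1001100 popcount=3 -> skip
r=77=1001101 popcount=4 -> skip
r=78=1001110 popcount=4 -> skip
r=79=1001111 popcount=5 -> skip
r=80=1010000 popcount=2 -> KEEP
r=81=1010001 popcount=3 -> skip
r=82=1010010 popcount=3 -> skip
r=83=1010011 popcount=4 -> skip
r=84=1010100 popcount=3 -> skip
r=85=1010101 popcount=4 -> skip
r=86=1010110 popcount=4 -> skip
Kept rows: 40 48 65 66 68 72 80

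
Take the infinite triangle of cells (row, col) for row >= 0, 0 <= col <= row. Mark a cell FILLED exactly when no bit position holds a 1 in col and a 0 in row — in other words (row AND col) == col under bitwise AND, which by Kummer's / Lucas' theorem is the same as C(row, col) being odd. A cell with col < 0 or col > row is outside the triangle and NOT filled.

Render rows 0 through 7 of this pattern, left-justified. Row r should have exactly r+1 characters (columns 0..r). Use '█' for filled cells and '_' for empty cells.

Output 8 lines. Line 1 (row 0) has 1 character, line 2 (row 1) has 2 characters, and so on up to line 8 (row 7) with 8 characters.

r0=0: █
r1=1: ██
r2=10: █_█
r3=11: ████
r4=100: █___█
r5=101: ██__██
r6=110: █_█_█_█
r7=111: ████████

Answer: █
██
█_█
████
█___█
██__██
█_█_█_█
████████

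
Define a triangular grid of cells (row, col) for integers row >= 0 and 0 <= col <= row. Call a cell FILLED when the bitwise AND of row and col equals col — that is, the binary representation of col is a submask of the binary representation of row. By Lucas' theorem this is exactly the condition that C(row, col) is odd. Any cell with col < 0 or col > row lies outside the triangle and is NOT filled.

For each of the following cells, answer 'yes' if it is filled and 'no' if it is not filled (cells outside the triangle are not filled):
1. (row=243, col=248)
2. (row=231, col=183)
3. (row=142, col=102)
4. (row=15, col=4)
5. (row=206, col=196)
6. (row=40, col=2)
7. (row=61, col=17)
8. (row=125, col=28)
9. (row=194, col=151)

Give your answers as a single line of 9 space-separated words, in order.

Answer: no no no yes yes no yes yes no

Derivation:
(243,248): col outside [0, 243] -> not filled
(231,183): row=0b11100111, col=0b10110111, row AND col = 0b10100111 = 167; 167 != 183 -> empty
(142,102): row=0b10001110, col=0b1100110, row AND col = 0b110 = 6; 6 != 102 -> empty
(15,4): row=0b1111, col=0b100, row AND col = 0b100 = 4; 4 == 4 -> filled
(206,196): row=0b11001110, col=0b11000100, row AND col = 0b11000100 = 196; 196 == 196 -> filled
(40,2): row=0b101000, col=0b10, row AND col = 0b0 = 0; 0 != 2 -> empty
(61,17): row=0b111101, col=0b10001, row AND col = 0b10001 = 17; 17 == 17 -> filled
(125,28): row=0b1111101, col=0b11100, row AND col = 0b11100 = 28; 28 == 28 -> filled
(194,151): row=0b11000010, col=0b10010111, row AND col = 0b10000010 = 130; 130 != 151 -> empty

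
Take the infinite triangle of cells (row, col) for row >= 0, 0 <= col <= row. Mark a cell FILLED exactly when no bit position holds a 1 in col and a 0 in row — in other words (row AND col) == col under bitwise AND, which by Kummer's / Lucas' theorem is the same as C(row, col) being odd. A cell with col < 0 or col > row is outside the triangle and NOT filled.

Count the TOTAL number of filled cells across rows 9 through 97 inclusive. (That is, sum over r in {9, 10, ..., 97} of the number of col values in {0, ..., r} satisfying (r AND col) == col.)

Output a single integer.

r9=1001 pc2: +4 =4
r10=1010 pc2: +4 =8
r11=1011 pc3: +8 =16
r12=1100 pc2: +4 =20
r13=1101 pc3: +8 =28
r14=1110 pc3: +8 =36
r15=1111 pc4: +16 =52
r16=10000 pc1: +2 =54
r17=10001 pc2: +4 =58
r18=10010 pc2: +4 =62
r19=10011 pc3: +8 =70
r20=10100 pc2: +4 =74
r21=10101 pc3: +8 =82
r22=10110 pc3: +8 =90
r23=10111 pc4: +16 =106
r24=11000 pc2: +4 =110
r25=11001 pc3: +8 =118
r26=11010 pc3: +8 =126
r27=11011 pc4: +16 =142
r28=11100 pc3: +8 =150
r29=11101 pc4: +16 =166
r30=11110 pc4: +16 =182
r31=11111 pc5: +32 =214
r32=100000 pc1: +2 =216
r33=100001 pc2: +4 =220
r34=100010 pc2: +4 =224
r35=100011 pc3: +8 =232
r36=100100 pc2: +4 =236
r37=100101 pc3: +8 =244
r38=100110 pc3: +8 =252
r39=100111 pc4: +16 =268
r40=101000 pc2: +4 =272
r41=101001 pc3: +8 =280
r42=101010 pc3: +8 =288
r43=101011 pc4: +16 =304
r44=101100 pc3: +8 =312
r45=101101 pc4: +16 =328
r46=101110 pc4: +16 =344
r47=101111 pc5: +32 =376
r48=110000 pc2: +4 =380
r49=110001 pc3: +8 =388
r50=110010 pc3: +8 =396
r51=110011 pc4: +16 =412
r52=110100 pc3: +8 =420
r53=110101 pc4: +16 =436
r54=110110 pc4: +16 =452
r55=110111 pc5: +32 =484
r56=111000 pc3: +8 =492
r57=111001 pc4: +16 =508
r58=111010 pc4: +16 =524
r59=111011 pc5: +32 =556
r60=111100 pc4: +16 =572
r61=111101 pc5: +32 =604
r62=111110 pc5: +32 =636
r63=111111 pc6: +64 =700
r64=1000000 pc1: +2 =702
r65=1000001 pc2: +4 =706
r66=1000010 pc2: +4 =710
r67=1000011 pc3: +8 =718
r68=1000100 pc2: +4 =722
r69=1000101 pc3: +8 =730
r70=1000110 pc3: +8 =738
r71=1000111 pc4: +16 =754
r72=1001000 pc2: +4 =758
r73=1001001 pc3: +8 =766
r74=1001010 pc3: +8 =774
r75=1001011 pc4: +16 =790
r76=1001100 pc3: +8 =798
r77=1001101 pc4: +16 =814
r78=1001110 pc4: +16 =830
r79=1001111 pc5: +32 =862
r80=1010000 pc2: +4 =866
r81=1010001 pc3: +8 =874
r82=1010010 pc3: +8 =882
r83=1010011 pc4: +16 =898
r84=1010100 pc3: +8 =906
r85=1010101 pc4: +16 =922
r86=1010110 pc4: +16 =938
r87=1010111 pc5: +32 =970
r88=1011000 pc3: +8 =978
r89=1011001 pc4: +16 =994
r90=1011010 pc4: +16 =1010
r91=1011011 pc5: +32 =1042
r92=1011100 pc4: +16 =1058
r93=1011101 pc5: +32 =1090
r94=1011110 pc5: +32 =1122
r95=1011111 pc6: +64 =1186
r96=1100000 pc2: +4 =1190
r97=1100001 pc3: +8 =1198

Answer: 1198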